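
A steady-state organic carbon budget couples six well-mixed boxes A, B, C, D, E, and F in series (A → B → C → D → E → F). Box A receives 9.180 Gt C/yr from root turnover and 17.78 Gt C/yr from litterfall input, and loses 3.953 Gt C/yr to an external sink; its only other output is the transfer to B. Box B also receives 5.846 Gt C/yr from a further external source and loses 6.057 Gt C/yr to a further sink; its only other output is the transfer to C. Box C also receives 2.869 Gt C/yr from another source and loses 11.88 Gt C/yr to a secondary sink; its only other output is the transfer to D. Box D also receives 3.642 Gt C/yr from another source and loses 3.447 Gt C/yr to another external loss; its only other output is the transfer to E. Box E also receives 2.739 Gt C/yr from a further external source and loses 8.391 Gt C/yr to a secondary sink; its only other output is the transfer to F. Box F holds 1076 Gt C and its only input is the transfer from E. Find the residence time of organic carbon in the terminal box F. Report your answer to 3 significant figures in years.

Box A: F(A→B) = (9.180 + 17.78) − 3.953 = 23.007 Gt C/yr.
Box B: F(B→C) = (23.007 + 5.846) − 6.057 = 22.796 Gt C/yr.
Box C: F(C→D) = (22.796 + 2.869) − 11.88 = 13.785 Gt C/yr.
Box D: F(D→E) = (13.785 + 3.642) − 3.447 = 13.980 Gt C/yr.
Box E: F(E→F) = (13.980 + 2.739) − 8.391 = 8.3280 Gt C/yr.
Box F throughput = its input = 8.3280 Gt C/yr; τ = 1076 / 8.3280 = 129.2 yr.

129 yr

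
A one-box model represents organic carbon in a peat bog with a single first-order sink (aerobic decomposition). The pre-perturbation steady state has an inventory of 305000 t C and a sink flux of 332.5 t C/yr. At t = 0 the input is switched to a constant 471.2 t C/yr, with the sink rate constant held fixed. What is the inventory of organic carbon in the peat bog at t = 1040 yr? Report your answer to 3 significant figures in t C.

391000 t C

Residence time τ = M₀/F₀ = 917.3 yr. The eventual steady state is M_∞ = M₀·(F₁/F₀) = 305000 × 471.2/332.5 = 432230 t C.
The anomaly ΔM(t) = M(t) − M_∞ decays as ΔM₀·e^(−t/τ) with ΔM₀ = 305000 − 432230 = −127200 t C.
At t = 1040 yr, e^(−t/τ) = e^(−1.134) = 0.3218, so ΔM = −40940 t C and M = 432230 − 40940 = 391280 t C.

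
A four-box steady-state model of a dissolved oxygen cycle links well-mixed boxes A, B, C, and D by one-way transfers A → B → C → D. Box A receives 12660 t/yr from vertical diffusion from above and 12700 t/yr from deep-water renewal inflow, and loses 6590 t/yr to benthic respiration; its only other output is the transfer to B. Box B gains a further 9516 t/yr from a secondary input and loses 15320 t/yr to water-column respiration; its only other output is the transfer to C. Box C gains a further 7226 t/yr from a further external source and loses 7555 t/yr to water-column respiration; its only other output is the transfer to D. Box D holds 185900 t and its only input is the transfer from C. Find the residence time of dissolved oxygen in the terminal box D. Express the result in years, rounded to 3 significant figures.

14.7 yr

Box A: F(A→B) = (12660 + 12700) − 6590 = 18770 t/yr.
Box B: F(B→C) = (18770 + 9516) − 15320 = 12966 t/yr.
Box C: F(C→D) = (12966 + 7226) − 7555 = 12637 t/yr.
Box D throughput = its input = 12637 t/yr; τ = 185900 / 12637 = 14.71 yr.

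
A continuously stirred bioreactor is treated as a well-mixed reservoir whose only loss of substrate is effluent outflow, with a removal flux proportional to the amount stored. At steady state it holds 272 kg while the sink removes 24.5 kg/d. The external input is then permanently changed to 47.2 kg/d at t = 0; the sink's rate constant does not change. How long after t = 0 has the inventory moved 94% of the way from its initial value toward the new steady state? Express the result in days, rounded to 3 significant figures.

31.2 d

τ = M₀/F₀ = 272/24.5 = 11.10 d.
The remaining gap fraction is e^(−t/τ); 94% covered ⇒ e^(−t/τ) = 0.0600.
t = −τ ln(0.0600) = 11.10 × 2.813 = 31.23 d.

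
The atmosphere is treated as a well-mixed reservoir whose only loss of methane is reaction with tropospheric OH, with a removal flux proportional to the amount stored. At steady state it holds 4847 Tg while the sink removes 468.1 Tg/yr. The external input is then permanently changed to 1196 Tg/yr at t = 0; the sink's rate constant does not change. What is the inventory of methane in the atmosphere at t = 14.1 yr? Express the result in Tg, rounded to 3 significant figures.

Residence time τ = M₀/F₀ = 10.35 yr. The eventual steady state is M_∞ = M₀·(F₁/F₀) = 4847 × 1196/468.1 = 12384 Tg.
The anomaly ΔM(t) = M(t) − M_∞ decays as ΔM₀·e^(−t/τ) with ΔM₀ = 4847 − 12384 = −7537 Tg.
At t = 14.1 yr, e^(−t/τ) = e^(−1.362) = 0.2562, so ΔM = −1931 Tg and M = 12384 − 1931 = 10453 Tg.

10500 Tg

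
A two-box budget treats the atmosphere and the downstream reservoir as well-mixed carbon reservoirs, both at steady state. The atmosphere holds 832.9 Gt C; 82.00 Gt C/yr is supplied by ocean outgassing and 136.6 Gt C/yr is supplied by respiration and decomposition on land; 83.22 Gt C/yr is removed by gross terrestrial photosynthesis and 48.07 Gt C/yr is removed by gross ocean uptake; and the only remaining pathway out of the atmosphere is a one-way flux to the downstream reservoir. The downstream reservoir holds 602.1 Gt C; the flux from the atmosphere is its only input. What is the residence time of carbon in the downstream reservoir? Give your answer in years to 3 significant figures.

Balance the atmosphere: ΣF_in = 82.00 + 136.6 = 218.60 Gt C/yr.
Flux to the downstream reservoir = ΣF_in − (83.22 + 48.07) = 87.310 Gt C/yr.
At steady state the output of the downstream reservoir equals its input, 87.310 Gt C/yr.
τ = M / F = 602.1 / 87.310 = 6.896 yr.

6.90 yr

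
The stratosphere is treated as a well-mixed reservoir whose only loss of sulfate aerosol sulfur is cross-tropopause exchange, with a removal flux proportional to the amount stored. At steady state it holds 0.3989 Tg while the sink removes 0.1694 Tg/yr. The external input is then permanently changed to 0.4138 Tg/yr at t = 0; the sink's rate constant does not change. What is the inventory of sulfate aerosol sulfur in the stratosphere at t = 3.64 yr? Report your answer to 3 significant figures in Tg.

τ = M₀/F₀ = 0.3989/0.1694 = 2.355 yr; rate constant k = 1/τ.
New steady state M_∞ = F₁/k = F₁·τ = 0.4138 × 2.355 = 0.97441 Tg.
M(t) = M_∞ + (M₀ − M_∞)·e^(−t/τ); t/τ = 3.64/2.355 = 1.546, so e^(−t/τ) = 0.2131.
M(t) = 0.97441 − 0.5755 × 0.2131 = 0.85174 Tg.

0.852 Tg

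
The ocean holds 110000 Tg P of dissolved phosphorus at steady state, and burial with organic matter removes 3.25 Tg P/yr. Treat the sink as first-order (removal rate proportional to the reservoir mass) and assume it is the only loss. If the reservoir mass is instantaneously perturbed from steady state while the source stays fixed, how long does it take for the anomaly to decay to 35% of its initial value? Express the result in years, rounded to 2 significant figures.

For a linear reservoir the anomaly decays as exp(−t/τ) with τ = M/F = 110000/3.25 = 33850 yr.
exp(−t/τ) = 0.35 ⇒ t = −τ ln(0.35) = 33850 × 1.050 = 35530 yr.

36000 yr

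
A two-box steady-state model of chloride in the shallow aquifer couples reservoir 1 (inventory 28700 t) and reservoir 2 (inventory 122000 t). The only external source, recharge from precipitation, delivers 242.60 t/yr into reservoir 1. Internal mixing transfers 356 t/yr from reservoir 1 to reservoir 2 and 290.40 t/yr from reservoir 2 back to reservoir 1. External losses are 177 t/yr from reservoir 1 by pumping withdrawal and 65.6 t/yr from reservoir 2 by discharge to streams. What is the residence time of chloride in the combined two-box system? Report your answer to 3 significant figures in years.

621 yr

Treat the two boxes together as one reservoir: the mixing fluxes between them are internal recycling, so τ = ΣM / Σ(external losses).
M_total = 28700 + 122000 = 150700 t.
ΣF_external_out = 177 + 65.6 = 242.60 t/yr.
τ = M_total / ΣF_ext = 150700 / 242.60 = 621.2 yr.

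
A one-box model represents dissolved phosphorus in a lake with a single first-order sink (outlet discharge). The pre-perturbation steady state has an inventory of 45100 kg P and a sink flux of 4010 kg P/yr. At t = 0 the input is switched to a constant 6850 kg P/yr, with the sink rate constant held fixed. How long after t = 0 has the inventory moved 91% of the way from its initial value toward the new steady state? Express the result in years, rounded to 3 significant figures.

27.1 yr

τ = M₀/F₀ = 45100/4010 = 11.25 yr.
The remaining gap fraction is e^(−t/τ); 91% covered ⇒ e^(−t/τ) = 0.0900.
t = −τ ln(0.0900) = 11.25 × 2.408 = 27.08 yr.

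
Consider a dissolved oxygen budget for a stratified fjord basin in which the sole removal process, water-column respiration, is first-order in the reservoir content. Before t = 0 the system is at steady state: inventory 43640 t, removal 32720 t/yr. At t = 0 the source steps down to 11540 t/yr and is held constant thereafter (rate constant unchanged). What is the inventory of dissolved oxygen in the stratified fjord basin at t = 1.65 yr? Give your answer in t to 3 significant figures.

τ = M₀/F₀ = 43640/32720 = 1.334 yr; rate constant k = 1/τ.
New steady state M_∞ = F₁/k = F₁·τ = 11540 × 1.334 = 15391 t.
M(t) = M_∞ + (M₀ − M_∞)·e^(−t/τ); t/τ = 1.65/1.334 = 1.237, so e^(−t/τ) = 0.2902.
M(t) = 15391 + 28250 × 0.2902 = 23590 t.

23600 t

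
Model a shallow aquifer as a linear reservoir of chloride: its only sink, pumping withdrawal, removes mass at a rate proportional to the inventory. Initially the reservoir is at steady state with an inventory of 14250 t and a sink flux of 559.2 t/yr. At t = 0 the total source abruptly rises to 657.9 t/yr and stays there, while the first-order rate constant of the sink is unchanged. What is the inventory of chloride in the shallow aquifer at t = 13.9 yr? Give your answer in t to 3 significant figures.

15300 t

Residence time τ = M₀/F₀ = 25.48 yr. The eventual steady state is M_∞ = M₀·(F₁/F₀) = 14250 × 657.9/559.2 = 16765 t.
The anomaly ΔM(t) = M(t) − M_∞ decays as ΔM₀·e^(−t/τ) with ΔM₀ = 14250 − 16765 = −2515 t.
At t = 13.9 yr, e^(−t/τ) = e^(−0.5455) = 0.5796, so ΔM = −1458 t and M = 16765 − 1458 = 15307 t.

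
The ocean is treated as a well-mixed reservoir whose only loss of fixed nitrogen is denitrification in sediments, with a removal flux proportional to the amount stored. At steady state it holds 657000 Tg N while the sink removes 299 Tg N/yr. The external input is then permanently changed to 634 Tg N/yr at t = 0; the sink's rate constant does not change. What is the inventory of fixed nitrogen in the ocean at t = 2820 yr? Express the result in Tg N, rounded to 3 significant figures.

1.19×10^6 Tg N

The sink rate constant is k = F₀/M₀ = 299/657000 = 0.0004551 yr⁻¹.
Solving dM/dt = F₁ − kM with M(0) = M₀ gives M(t) = F₁/k + (M₀ − F₁/k)·e^(−kt).
F₁/k = 634/0.0004551 = 1.3931×10^6 Tg N; kt = 0.0004551 × 2820 = 1.283, e^(−kt) = 0.2771.
M(2820) = 1.3931×10^6 + (657000 − 1.3931×10^6) × 0.2771 = 1.3931×10^6 − 204000 = 1.1891×10^6 Tg N.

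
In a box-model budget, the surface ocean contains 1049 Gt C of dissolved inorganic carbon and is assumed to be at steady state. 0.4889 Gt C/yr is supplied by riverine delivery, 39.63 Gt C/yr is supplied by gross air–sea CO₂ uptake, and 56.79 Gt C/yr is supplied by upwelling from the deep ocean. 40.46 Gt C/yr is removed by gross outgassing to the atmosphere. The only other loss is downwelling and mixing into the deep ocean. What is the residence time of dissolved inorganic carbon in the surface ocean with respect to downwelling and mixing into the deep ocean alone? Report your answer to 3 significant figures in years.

At steady state ΣF_in = ΣF_out.
ΣF_in = 0.4889 + 39.63 + 56.79 = 96.909 Gt C/yr.
Downwelling and mixing into the deep ocean flux = ΣF_in − (40.46) = 96.909 − 40.46 = 56.45 Gt C/yr.
τ = M / F = 1049 / 56.45 = 18.58 yr.

18.6 yr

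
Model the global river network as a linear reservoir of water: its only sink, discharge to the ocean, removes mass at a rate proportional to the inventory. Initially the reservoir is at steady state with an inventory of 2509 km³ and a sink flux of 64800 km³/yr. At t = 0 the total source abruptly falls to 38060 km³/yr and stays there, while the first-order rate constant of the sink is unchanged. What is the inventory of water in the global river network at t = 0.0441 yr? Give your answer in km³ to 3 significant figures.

1810 km³

The sink rate constant is k = F₀/M₀ = 64800/2509 = 25.83 yr⁻¹.
Solving dM/dt = F₁ − kM with M(0) = M₀ gives M(t) = F₁/k + (M₀ − F₁/k)·e^(−kt).
F₁/k = 38060/25.83 = 1473.7 km³; kt = 25.83 × 0.0441 = 1.139, e^(−kt) = 0.3201.
M(0.0441) = 1473.7 + (2509 − 1473.7) × 0.3201 = 1473.7 + 331.5 = 1805.1 km³.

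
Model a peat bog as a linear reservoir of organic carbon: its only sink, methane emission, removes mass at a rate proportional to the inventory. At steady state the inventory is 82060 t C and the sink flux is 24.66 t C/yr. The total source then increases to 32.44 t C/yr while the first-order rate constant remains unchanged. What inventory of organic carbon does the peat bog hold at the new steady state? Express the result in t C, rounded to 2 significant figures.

Rate constant k = F/M = 24.66 / 82060 = 0.0003005 yr⁻¹.
At the new steady state, source = k·M_new ⇒ M_new = 32.44 / 0.0003005 = 107900 t C.
(Equivalently M_new = M × F_new/F_old = 82060 × 32.44/24.66.)

110000 t C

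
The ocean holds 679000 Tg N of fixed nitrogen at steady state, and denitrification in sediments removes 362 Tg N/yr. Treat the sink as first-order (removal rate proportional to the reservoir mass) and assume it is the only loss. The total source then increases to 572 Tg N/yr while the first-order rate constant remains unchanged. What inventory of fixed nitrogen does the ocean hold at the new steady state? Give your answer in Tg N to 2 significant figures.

Rate constant k = F/M = 362 / 679000 = 0.0005331 yr⁻¹.
At the new steady state, source = k·M_new ⇒ M_new = 572 / 0.0005331 = 1.073×10^6 Tg N.
(Equivalently M_new = M × F_new/F_old = 679000 × 572/362.)

1.1×10^6 Tg N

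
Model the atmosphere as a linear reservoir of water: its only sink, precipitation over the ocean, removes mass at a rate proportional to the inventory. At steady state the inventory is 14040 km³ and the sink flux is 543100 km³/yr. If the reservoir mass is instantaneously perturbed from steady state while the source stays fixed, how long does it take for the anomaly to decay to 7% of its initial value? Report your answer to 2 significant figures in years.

For a linear reservoir the anomaly decays as exp(−t/τ) with τ = M/F = 14040/543100 = 0.02585 yr.
exp(−t/τ) = 0.07 ⇒ t = −τ ln(0.07) = 0.02585 × 2.659 = 0.06875 yr.

0.069 yr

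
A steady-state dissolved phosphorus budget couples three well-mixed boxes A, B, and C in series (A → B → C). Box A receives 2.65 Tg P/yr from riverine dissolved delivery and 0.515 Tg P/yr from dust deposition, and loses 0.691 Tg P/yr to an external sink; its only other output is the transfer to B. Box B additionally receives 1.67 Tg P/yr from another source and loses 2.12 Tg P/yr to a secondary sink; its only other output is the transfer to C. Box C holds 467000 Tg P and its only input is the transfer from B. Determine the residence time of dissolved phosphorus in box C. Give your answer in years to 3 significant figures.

Box A: F(A→B) = (2.65 + 0.515) − 0.691 = 2.4740 Tg P/yr.
Box B: F(B→C) = (2.4740 + 1.67) − 2.12 = 2.0240 Tg P/yr.
Box C throughput = its input = 2.0240 Tg P/yr; τ = 467000 / 2.0240 = 230700 yr.

231000 yr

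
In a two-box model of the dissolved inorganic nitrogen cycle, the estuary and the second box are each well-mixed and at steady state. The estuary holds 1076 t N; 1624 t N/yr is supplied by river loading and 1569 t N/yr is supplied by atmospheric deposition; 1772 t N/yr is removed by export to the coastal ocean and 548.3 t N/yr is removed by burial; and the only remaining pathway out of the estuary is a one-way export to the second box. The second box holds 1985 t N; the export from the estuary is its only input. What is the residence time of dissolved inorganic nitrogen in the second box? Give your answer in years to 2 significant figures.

2.3 yr

Balance the estuary: ΣF_in = 1624 + 1569 = 3193.0 t N/yr.
Export to the second box = ΣF_in − (1772 + 548.3) = 872.70 t N/yr.
At steady state the output of the second box equals its input, 872.70 t N/yr.
τ = M / F = 1985 / 872.70 = 2.275 yr.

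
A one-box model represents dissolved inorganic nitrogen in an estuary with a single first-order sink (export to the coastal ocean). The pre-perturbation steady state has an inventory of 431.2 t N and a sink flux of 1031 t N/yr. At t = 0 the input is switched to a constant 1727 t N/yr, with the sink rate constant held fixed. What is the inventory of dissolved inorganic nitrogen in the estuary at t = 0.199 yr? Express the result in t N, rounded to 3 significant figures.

The sink rate constant is k = F₀/M₀ = 1031/431.2 = 2.391 yr⁻¹.
Solving dM/dt = F₁ − kM with M(0) = M₀ gives M(t) = F₁/k + (M₀ − F₁/k)·e^(−kt).
F₁/k = 1727/2.391 = 722.29 t N; kt = 2.391 × 0.199 = 0.4758, e^(−kt) = 0.6214.
M(0.199) = 722.29 + (431.2 − 722.29) × 0.6214 = 722.29 − 180.9 = 541.41 t N.

541 t N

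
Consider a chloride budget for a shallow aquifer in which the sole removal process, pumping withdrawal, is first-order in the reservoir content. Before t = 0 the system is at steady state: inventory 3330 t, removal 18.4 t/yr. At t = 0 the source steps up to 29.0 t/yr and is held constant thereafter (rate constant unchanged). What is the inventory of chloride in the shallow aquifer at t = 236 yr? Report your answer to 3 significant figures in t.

τ = M₀/F₀ = 3330/18.4 = 181.0 yr; rate constant k = 1/τ.
New steady state M_∞ = F₁/k = F₁·τ = 29.0 × 181.0 = 5248.4 t.
M(t) = M_∞ + (M₀ − M_∞)·e^(−t/τ); t/τ = 236/181.0 = 1.304, so e^(−t/τ) = 0.2714.
M(t) = 5248.4 − 1918 × 0.2714 = 4727.7 t.

4730 t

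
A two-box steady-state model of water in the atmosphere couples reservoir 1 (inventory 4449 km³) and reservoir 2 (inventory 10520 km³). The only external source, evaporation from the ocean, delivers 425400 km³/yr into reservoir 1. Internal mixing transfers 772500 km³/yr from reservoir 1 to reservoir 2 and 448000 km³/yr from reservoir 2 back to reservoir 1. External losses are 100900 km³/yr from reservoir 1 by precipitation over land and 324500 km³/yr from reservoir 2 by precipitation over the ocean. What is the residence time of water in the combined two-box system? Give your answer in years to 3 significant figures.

Treat the two boxes together as one reservoir: the mixing fluxes between them are internal recycling, so τ = ΣM / Σ(external losses).
M_total = 4449 + 10520 = 14969 km³.
ΣF_external_out = 100900 + 324500 = 425400 km³/yr.
τ = M_total / ΣF_ext = 14969 / 425400 = 0.03519 yr.

0.0352 yr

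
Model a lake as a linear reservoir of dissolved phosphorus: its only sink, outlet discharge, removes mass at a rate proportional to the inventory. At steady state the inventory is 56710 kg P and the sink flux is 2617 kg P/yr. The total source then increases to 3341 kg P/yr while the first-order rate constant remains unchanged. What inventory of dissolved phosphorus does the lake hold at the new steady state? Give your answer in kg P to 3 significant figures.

72400 kg P

Rate constant k = F/M = 2617 / 56710 = 0.04615 yr⁻¹.
At the new steady state, source = k·M_new ⇒ M_new = 3341 / 0.04615 = 72400 kg P.
(Equivalently M_new = M × F_new/F_old = 56710 × 3341/2617.)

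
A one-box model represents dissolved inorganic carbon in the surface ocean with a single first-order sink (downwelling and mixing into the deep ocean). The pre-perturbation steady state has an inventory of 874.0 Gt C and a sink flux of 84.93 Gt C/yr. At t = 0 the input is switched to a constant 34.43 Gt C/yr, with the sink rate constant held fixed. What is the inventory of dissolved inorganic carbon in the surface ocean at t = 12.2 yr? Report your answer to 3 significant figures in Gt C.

The sink rate constant is k = F₀/M₀ = 84.93/874.0 = 0.09717 yr⁻¹.
Solving dM/dt = F₁ − kM with M(0) = M₀ gives M(t) = F₁/k + (M₀ − F₁/k)·e^(−kt).
F₁/k = 34.43/0.09717 = 354.31 Gt C; kt = 0.09717 × 12.2 = 1.186, e^(−kt) = 0.3056.
M(12.2) = 354.31 + (874.0 − 354.31) × 0.3056 = 354.31 + 158.8 = 513.12 Gt C.

513 Gt C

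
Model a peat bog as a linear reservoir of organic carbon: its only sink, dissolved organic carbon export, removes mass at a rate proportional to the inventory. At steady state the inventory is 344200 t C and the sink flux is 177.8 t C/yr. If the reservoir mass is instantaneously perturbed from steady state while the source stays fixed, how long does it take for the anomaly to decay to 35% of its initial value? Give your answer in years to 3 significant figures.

2030 yr

For a linear reservoir the anomaly decays as exp(−t/τ) with τ = M/F = 344200/177.8 = 1936 yr.
exp(−t/τ) = 0.35 ⇒ t = −τ ln(0.35) = 1936 × 1.050 = 2032 yr.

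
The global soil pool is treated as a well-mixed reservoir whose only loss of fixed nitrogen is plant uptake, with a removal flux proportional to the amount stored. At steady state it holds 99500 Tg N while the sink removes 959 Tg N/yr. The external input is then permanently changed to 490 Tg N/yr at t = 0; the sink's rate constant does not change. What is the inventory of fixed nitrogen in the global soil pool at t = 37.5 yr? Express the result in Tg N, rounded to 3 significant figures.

84700 Tg N

The sink rate constant is k = F₀/M₀ = 959/99500 = 0.009638 yr⁻¹.
Solving dM/dt = F₁ − kM with M(0) = M₀ gives M(t) = F₁/k + (M₀ − F₁/k)·e^(−kt).
F₁/k = 490/0.009638 = 50839 Tg N; kt = 0.009638 × 37.5 = 0.3614, e^(−kt) = 0.6967.
M(37.5) = 50839 + (99500 − 50839) × 0.6967 = 50839 + 33900 = 84740 Tg N.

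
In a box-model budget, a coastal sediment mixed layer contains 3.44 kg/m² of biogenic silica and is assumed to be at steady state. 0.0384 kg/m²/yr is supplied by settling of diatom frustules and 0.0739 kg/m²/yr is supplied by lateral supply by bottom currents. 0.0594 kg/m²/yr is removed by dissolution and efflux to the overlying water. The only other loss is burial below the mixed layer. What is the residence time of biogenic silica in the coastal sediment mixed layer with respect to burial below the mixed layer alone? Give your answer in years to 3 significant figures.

At steady state ΣF_in = ΣF_out.
ΣF_in = 0.0384 + 0.0739 = 0.11230 kg/m²/yr.
Burial below the mixed layer flux = ΣF_in − (0.0594) = 0.11230 − 0.05940 = 0.05290 kg/m²/yr.
τ = M / F = 3.44 / 0.05290 = 65.03 yr.

65.0 yr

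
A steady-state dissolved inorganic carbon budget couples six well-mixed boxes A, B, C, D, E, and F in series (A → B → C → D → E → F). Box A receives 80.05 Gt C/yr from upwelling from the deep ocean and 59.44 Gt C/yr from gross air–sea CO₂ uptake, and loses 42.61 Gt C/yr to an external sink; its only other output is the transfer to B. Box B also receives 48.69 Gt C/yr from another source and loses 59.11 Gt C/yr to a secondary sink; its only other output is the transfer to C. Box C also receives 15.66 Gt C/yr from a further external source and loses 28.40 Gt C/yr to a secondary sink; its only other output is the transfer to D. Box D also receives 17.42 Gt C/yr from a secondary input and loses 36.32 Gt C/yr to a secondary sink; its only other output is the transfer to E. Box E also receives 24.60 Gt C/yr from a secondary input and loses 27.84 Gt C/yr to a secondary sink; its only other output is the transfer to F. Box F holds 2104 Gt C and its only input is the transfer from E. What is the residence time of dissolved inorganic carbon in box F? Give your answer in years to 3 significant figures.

40.8 yr

Box A: F(A→B) = (80.05 + 59.44) − 42.61 = 96.880 Gt C/yr.
Box B: F(B→C) = (96.880 + 48.69) − 59.11 = 86.460 Gt C/yr.
Box C: F(C→D) = (86.460 + 15.66) − 28.40 = 73.720 Gt C/yr.
Box D: F(D→E) = (73.720 + 17.42) − 36.32 = 54.820 Gt C/yr.
Box E: F(E→F) = (54.820 + 24.60) − 27.84 = 51.580 Gt C/yr.
Box F throughput = its input = 51.580 Gt C/yr; τ = 2104 / 51.580 = 40.79 yr.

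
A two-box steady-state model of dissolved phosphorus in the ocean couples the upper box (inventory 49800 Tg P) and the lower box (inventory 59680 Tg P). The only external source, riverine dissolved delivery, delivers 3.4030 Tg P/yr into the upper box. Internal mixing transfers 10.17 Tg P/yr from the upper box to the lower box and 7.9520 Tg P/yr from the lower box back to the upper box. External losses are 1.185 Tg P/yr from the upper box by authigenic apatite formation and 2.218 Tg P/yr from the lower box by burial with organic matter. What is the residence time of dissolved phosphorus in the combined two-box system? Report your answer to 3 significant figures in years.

32200 yr

For the system as a whole, the A↔B exchange is internal and contributes nothing to the throughput; only the external sinks remove mass.
M_total = 49800 + 59680 = 109480 Tg P.
ΣF_external_out = 1.185 + 2.218 = 3.4030 Tg P/yr.
τ = M_total / ΣF_ext = 109480 / 3.4030 = 32170 yr.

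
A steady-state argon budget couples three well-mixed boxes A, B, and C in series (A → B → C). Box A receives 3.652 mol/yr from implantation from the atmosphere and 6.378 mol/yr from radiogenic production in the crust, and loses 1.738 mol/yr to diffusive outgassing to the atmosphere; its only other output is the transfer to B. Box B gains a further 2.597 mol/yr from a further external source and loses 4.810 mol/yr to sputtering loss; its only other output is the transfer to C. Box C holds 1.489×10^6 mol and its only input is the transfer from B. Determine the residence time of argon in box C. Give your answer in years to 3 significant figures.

245000 yr

Box A: F(A→B) = (3.652 + 6.378) − 1.738 = 8.2920 mol/yr.
Box B: F(B→C) = (8.2920 + 2.597) − 4.810 = 6.0790 mol/yr.
Box C throughput = its input = 6.0790 mol/yr; τ = 1.489×10^6 / 6.0790 = 244900 yr.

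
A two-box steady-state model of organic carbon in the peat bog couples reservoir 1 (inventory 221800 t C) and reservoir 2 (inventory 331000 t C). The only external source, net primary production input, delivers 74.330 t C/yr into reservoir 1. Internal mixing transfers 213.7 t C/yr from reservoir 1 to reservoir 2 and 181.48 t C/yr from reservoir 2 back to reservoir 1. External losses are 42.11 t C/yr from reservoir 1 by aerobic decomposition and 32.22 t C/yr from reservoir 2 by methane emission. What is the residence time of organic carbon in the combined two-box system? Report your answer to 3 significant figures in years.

7440 yr

For the system as a whole, the A↔B exchange is internal and contributes nothing to the throughput; only the external sinks remove mass.
M_total = 221800 + 331000 = 552800 t C.
ΣF_external_out = 42.11 + 32.22 = 74.330 t C/yr.
τ = M_total / ΣF_ext = 552800 / 74.330 = 7437 yr.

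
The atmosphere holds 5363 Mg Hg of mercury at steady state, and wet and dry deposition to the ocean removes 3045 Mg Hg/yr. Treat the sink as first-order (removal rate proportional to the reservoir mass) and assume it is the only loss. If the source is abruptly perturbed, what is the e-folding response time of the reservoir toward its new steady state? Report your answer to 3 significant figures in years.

1.76 yr

For a linear reservoir the response time equals the residence time τ = M/F.
τ = 5363 / 3045 = 1.761 yr.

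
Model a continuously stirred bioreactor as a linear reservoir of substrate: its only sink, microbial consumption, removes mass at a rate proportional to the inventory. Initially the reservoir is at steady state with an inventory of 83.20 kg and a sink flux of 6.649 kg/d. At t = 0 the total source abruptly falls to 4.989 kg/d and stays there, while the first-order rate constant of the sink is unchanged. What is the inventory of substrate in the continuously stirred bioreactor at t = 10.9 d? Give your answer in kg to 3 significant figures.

71.1 kg

τ = M₀/F₀ = 83.20/6.649 = 12.51 d; rate constant k = 1/τ.
New steady state M_∞ = F₁/k = F₁·τ = 4.989 × 12.51 = 62.428 kg.
M(t) = M_∞ + (M₀ − M_∞)·e^(−t/τ); t/τ = 10.9/12.51 = 0.8711, so e^(−t/τ) = 0.4185.
M(t) = 62.428 + 20.77 × 0.4185 = 71.121 kg.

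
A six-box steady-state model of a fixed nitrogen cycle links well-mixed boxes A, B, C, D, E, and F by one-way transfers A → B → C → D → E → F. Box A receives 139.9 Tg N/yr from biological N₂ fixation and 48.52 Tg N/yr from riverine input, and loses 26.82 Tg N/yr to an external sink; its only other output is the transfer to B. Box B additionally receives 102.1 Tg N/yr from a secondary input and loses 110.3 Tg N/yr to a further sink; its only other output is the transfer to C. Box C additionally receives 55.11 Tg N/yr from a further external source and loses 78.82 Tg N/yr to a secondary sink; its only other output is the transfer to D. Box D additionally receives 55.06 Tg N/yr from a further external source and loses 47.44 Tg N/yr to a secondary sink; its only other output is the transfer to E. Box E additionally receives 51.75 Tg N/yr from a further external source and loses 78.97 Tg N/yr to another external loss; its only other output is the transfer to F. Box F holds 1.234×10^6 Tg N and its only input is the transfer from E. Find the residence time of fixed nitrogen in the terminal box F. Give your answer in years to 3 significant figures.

Box A: F(A→B) = (139.9 + 48.52) − 26.82 = 161.60 Tg N/yr.
Box B: F(B→C) = (161.60 + 102.1) − 110.3 = 153.40 Tg N/yr.
Box C: F(C→D) = (153.40 + 55.11) − 78.82 = 129.69 Tg N/yr.
Box D: F(D→E) = (129.69 + 55.06) − 47.44 = 137.31 Tg N/yr.
Box E: F(E→F) = (137.31 + 51.75) − 78.97 = 110.09 Tg N/yr.
Box F throughput = its input = 110.09 Tg N/yr; τ = 1.234×10^6 / 110.09 = 11210 yr.

11200 yr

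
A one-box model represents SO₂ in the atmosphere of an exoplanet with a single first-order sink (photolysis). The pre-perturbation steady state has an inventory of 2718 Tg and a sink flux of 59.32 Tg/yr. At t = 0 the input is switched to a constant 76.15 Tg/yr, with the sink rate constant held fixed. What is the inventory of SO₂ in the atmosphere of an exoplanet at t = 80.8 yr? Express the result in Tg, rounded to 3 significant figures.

The sink rate constant is k = F₀/M₀ = 59.32/2718 = 0.02182 yr⁻¹.
Solving dM/dt = F₁ − kM with M(0) = M₀ gives M(t) = F₁/k + (M₀ − F₁/k)·e^(−kt).
F₁/k = 76.15/0.02182 = 3489.1 Tg; kt = 0.02182 × 80.8 = 1.763, e^(−kt) = 0.1715.
M(80.8) = 3489.1 + (2718 − 3489.1) × 0.1715 = 3489.1 − 132.2 = 3356.9 Tg.

3360 Tg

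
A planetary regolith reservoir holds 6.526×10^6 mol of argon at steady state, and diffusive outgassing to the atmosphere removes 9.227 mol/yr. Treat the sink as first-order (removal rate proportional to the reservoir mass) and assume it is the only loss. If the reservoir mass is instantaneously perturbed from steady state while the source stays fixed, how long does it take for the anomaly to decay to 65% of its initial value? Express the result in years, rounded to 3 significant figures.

305000 yr

For a linear reservoir the anomaly decays as exp(−t/τ) with τ = M/F = 6.526×10^6/9.227 = 707300 yr.
exp(−t/τ) = 0.65 ⇒ t = −τ ln(0.65) = 707300 × 0.4308 = 304700 yr.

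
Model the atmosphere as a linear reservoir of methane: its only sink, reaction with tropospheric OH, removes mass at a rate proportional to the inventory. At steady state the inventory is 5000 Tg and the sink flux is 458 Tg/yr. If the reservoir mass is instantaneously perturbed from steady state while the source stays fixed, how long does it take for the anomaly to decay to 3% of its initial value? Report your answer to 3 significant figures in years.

38.3 yr

For a linear reservoir the anomaly decays as exp(−t/τ) with τ = M/F = 5000/458 = 10.92 yr.
exp(−t/τ) = 0.03 ⇒ t = −τ ln(0.03) = 10.92 × 3.507 = 38.28 yr.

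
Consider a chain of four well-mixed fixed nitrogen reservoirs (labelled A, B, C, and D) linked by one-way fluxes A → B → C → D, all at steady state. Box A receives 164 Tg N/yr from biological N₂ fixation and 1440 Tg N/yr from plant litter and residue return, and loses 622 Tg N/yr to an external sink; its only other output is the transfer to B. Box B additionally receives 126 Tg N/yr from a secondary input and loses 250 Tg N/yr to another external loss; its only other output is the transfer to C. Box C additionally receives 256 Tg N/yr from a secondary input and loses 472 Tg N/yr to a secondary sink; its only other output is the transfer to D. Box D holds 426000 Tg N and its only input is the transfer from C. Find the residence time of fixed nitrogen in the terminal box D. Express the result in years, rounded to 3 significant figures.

Box A: F(A→B) = (164 + 1440) − 622 = 982.00 Tg N/yr.
Box B: F(B→C) = (982.00 + 126) − 250 = 858.00 Tg N/yr.
Box C: F(C→D) = (858.00 + 256) − 472 = 642.00 Tg N/yr.
Box D throughput = its input = 642.00 Tg N/yr; τ = 426000 / 642.00 = 663.6 yr.

664 yr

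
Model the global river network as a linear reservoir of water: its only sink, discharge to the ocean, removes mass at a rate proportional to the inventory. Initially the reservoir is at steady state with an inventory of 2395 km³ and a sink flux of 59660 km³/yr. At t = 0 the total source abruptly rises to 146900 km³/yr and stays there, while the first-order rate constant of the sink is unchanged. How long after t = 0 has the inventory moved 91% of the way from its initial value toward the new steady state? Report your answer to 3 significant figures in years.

0.0967 yr

τ = M₀/F₀ = 2395/59660 = 0.04014 yr.
The remaining gap fraction is e^(−t/τ); 91% covered ⇒ e^(−t/τ) = 0.0900.
t = −τ ln(0.0900) = 0.04014 × 2.408 = 0.09666 yr.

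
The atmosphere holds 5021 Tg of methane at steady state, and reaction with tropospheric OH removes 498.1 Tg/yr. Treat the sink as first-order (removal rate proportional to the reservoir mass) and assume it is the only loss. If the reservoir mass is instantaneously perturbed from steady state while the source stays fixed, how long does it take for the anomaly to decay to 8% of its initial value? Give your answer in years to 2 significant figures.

25 yr

For a linear reservoir the anomaly decays as exp(−t/τ) with τ = M/F = 5021/498.1 = 10.08 yr.
exp(−t/τ) = 0.08 ⇒ t = −τ ln(0.08) = 10.08 × 2.526 = 25.46 yr.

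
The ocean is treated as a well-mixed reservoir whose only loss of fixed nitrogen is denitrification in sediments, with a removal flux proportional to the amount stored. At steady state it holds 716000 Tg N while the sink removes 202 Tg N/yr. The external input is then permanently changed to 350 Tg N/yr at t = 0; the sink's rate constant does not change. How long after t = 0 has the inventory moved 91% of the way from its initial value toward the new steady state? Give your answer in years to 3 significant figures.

8540 yr

τ = M₀/F₀ = 716000/202 = 3545 yr.
The remaining gap fraction is e^(−t/τ); 91% covered ⇒ e^(−t/τ) = 0.0900.
t = −τ ln(0.0900) = 3545 × 2.408 = 8535 yr.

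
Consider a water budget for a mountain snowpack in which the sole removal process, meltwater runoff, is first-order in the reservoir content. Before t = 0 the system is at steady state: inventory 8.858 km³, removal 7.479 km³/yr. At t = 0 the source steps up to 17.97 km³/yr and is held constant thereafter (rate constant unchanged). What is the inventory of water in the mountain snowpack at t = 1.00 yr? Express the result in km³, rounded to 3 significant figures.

The sink rate constant is k = F₀/M₀ = 7.479/8.858 = 0.8443 yr⁻¹.
Solving dM/dt = F₁ − kM with M(0) = M₀ gives M(t) = F₁/k + (M₀ − F₁/k)·e^(−kt).
F₁/k = 17.97/0.8443 = 21.283 km³; kt = 0.8443 × 1.00 = 0.8443, e^(−kt) = 0.4298.
M(1.00) = 21.283 + (8.858 − 21.283) × 0.4298 = 21.283 − 5.341 = 15.942 km³.

15.9 km³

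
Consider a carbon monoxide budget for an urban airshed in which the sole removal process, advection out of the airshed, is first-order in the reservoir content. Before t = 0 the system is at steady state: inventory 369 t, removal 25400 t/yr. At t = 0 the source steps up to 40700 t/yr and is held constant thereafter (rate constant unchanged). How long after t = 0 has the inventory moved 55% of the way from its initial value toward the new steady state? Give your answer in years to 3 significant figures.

τ = M₀/F₀ = 369/25400 = 0.01453 yr.
The remaining gap fraction is e^(−t/τ); 55% covered ⇒ e^(−t/τ) = 0.450.
t = −τ ln(0.450) = 0.01453 × 0.7985 = 0.01160 yr.

0.0116 yr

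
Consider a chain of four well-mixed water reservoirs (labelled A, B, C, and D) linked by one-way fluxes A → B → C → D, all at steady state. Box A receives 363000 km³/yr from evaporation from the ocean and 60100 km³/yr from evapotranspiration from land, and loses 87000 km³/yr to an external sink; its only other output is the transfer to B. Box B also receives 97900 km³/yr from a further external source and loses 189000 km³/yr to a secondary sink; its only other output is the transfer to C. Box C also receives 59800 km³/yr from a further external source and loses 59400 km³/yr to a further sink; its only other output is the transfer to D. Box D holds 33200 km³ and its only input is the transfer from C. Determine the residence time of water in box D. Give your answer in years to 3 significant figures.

Box A: F(A→B) = (363000 + 60100) − 87000 = 336100 km³/yr.
Box B: F(B→C) = (336100 + 97900) − 189000 = 245000 km³/yr.
Box C: F(C→D) = (245000 + 59800) − 59400 = 245400 km³/yr.
Box D throughput = its input = 245400 km³/yr; τ = 33200 / 245400 = 0.1353 yr.

0.135 yr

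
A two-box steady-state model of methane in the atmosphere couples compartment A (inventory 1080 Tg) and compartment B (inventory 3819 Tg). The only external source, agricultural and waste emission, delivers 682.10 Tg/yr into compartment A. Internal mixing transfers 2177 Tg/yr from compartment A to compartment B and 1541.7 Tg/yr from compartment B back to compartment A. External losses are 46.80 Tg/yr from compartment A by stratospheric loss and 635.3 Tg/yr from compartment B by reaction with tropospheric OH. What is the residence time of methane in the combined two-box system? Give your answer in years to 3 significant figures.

Treat the two boxes together as one reservoir: the mixing fluxes between them are internal recycling, so τ = ΣM / Σ(external losses).
M_total = 1080 + 3819 = 4899.0 Tg.
ΣF_external_out = 46.80 + 635.3 = 682.10 Tg/yr.
τ = M_total / ΣF_ext = 4899.0 / 682.10 = 7.182 yr.

7.18 yr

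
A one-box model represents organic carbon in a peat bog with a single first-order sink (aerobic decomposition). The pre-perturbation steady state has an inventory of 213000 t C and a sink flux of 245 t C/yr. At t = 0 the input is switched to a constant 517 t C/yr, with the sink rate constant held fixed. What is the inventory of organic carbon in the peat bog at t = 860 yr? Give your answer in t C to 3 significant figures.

362000 t C

Residence time τ = M₀/F₀ = 869.4 yr. The eventual steady state is M_∞ = M₀·(F₁/F₀) = 213000 × 517/245 = 449470 t C.
The anomaly ΔM(t) = M(t) − M_∞ decays as ΔM₀·e^(−t/τ) with ΔM₀ = 213000 − 449470 = −236500 t C.
At t = 860 yr, e^(−t/τ) = e^(−0.9892) = 0.3719, so ΔM = −87940 t C and M = 449470 − 87940 = 361540 t C.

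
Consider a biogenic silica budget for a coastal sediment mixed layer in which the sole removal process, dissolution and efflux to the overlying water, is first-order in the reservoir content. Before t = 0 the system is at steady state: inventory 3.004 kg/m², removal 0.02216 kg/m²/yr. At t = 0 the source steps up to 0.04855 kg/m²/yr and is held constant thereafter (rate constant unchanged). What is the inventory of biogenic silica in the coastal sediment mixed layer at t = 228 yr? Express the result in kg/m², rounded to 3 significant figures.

τ = M₀/F₀ = 3.004/0.02216 = 135.6 yr; rate constant k = 1/τ.
New steady state M_∞ = F₁/k = F₁·τ = 0.04855 × 135.6 = 6.5814 kg/m².
M(t) = M_∞ + (M₀ − M_∞)·e^(−t/τ); t/τ = 228/135.6 = 1.682, so e^(−t/τ) = 0.1860.
M(t) = 6.5814 − 3.577 × 0.1860 = 5.9160 kg/m².

5.92 kg/m²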